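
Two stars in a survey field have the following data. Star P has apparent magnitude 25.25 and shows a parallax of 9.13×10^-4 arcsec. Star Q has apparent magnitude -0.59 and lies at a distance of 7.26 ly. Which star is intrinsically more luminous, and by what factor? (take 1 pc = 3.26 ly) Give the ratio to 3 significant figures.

Star P: d = 1/p = 1/9.13×10^-4″ = 1095 pc
Star P: M = m − 5 log₁₀ d + 5 = 25.25 − 5·3.0395 + 5 = 15.052
Star Q: d = 7.26 ly / 3.26 = 2.227 pc
Star Q: M = m − 5 log₁₀ d + 5 = -0.59 − 5·0.3477 + 5 = 2.671
ΔM = M_P − M_Q = 15.052 − (2.671) = 12.381; smaller M is more luminous → Star Q.
L ratio = 10^(0.4 |ΔM|) = 10^4.952 = 89610

Star Q is more luminous, by a factor of 89600.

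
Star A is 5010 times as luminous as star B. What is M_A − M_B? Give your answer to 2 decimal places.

Pogson: ΔM = −2.5 log₁₀(ratio) = −2.5 log₁₀(5010) = −2.5 × 3.6998 = -9.250
Star A is brighter, so it has the smaller magnitude: the difference is negative.

M_A − M_B ≈ -9.25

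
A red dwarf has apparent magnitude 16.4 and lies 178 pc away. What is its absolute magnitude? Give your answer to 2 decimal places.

5 log₁₀(d/10 pc) = 5 log₁₀(178.0) − 5 = 6.252
M = m − 5 log₁₀(d/10) = 16.4 − 6.252 = 10.148

M ≈ 10.15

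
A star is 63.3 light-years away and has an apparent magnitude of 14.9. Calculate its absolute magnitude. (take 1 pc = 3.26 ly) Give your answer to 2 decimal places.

d = 63.3 ly / 3.26 = 19.42 pc
5 log₁₀(d/10 pc) = 5 log₁₀(19.42) − 5 = 1.441
M = m − 5 log₁₀(d/10) = 14.9 − 1.441 = 13.459

M ≈ 13.46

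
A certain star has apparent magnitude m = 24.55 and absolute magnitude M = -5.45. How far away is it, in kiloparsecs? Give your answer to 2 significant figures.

d ≈ 10000 kpc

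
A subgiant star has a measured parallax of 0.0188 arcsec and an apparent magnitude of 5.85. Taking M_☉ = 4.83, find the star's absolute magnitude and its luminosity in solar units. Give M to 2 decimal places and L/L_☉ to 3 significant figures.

M ≈ 2.22; L/L_☉ ≈ 11.1

d = 1/p = 1/0.0188″ = 53.19 pc
M = m − 5 log₁₀ d + 5 = 5.85 − 5·1.7258 + 5 = 2.221
M − M_☉ = 2.221 − 4.83 = -2.609
L/L_☉ = 10^(−0.4 × -2.609) = 11.06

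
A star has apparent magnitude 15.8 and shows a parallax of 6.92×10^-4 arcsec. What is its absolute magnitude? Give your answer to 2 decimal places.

d = 1/p = 1/6.92×10^-4″ = 1445 pc
5 log₁₀(d/10 pc) = 5 log₁₀(1445) − 5 = 10.799
M = m − 5 log₁₀(d/10) = 15.8 − 10.799 = 5.001

M ≈ 5.00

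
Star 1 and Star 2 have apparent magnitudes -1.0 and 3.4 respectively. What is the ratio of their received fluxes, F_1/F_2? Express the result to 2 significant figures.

F_1/F_2 ≈ 58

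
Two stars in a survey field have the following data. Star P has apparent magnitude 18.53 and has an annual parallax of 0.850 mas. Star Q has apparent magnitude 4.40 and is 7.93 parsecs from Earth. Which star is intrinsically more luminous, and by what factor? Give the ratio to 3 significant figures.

Star Q is more luminous, by a factor of 20.4.

Star P: p = 0.850 mas = 8.50×10^-4″ → d = 1/p = 1176 pc
Star P: M = m − 5 log₁₀ d + 5 = 18.53 − 5·3.0706 + 5 = 8.177
Star Q: M = m − 5 log₁₀ d + 5 = 4.40 − 5·0.8993 + 5 = 4.904
ΔM = M_P − M_Q = 8.177 − (4.904) = 3.273; smaller M is more luminous → Star Q.
L ratio = 10^(0.4 |ΔM|) = 10^1.309 = 20.39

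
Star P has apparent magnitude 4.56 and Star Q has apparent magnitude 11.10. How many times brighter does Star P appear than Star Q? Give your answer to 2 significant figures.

410

Δm = 4.56 − (11.10) = -6.54
Flux ratio = 10^(−0.4 Δm) = 10^(−0.4 × -6.54) = 10^2.616 = 413.0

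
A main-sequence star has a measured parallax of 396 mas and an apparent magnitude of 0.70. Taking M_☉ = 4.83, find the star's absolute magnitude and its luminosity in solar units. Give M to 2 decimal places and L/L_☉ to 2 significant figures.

M ≈ 3.69; L/L_☉ ≈ 2.9

d = 1/p = 1000/396 mas = 2.525 pc
M = m − 5 log₁₀ d + 5 = 0.70 − 5·0.4023 + 5 = 3.688
M − M_☉ = 3.688 − 4.83 = -1.142
L/L_☉ = 10^(−0.4 × -1.142) = 2.862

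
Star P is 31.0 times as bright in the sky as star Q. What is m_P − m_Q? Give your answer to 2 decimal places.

m_P − m_Q ≈ -3.73

Pogson: Δm = −2.5 log₁₀(ratio) = −2.5 log₁₀(31.0) = −2.5 × 1.4914 = -3.728
Star P is brighter, so it has the smaller magnitude: the difference is negative.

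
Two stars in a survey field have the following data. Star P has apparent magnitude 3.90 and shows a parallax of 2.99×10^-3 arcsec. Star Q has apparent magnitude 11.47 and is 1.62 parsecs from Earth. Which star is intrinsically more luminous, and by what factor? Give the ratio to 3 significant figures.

Star P is more luminous, by a factor of 4.55×10^7.

Star P: d = 1/p = 1/2.99×10^-3″ = 334.4 pc
Star P: M = m − 5 log₁₀ d + 5 = 3.90 − 5·2.5243 + 5 = -3.722
Star Q: M = m − 5 log₁₀ d + 5 = 11.47 − 5·0.2095 + 5 = 15.422
ΔM = M_P − M_Q = -3.722 − (15.422) = -19.144; smaller M is more luminous → Star P.
L ratio = 10^(0.4 |ΔM|) = 10^7.658 = 4.546×10^7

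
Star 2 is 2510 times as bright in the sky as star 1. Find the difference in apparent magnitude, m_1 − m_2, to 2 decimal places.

Pogson: Δm = −2.5 log₁₀(ratio) = −2.5 log₁₀(2510) = −2.5 × 3.3997 = -8.499
Star 2 is brighter so has the smaller magnitude: m_1 − m_2 is positive.

m_1 − m_2 ≈ 8.50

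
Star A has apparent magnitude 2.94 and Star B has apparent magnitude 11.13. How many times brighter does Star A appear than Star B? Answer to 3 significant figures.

1890

Magnitude difference = -8.19
Flux ratio = 10^(−0.4 Δm) = 10^(−0.4 × -8.19) = 10^3.276 = 1888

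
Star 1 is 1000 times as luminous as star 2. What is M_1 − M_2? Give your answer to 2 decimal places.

M_1 − M_2 ≈ -7.50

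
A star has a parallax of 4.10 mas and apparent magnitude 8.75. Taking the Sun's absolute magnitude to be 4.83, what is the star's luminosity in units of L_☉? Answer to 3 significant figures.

d = 1/p = 1000/4.10 mas = 243.9 pc
M = m − 5 log₁₀ d + 5 = 8.75 − 5·2.3872 + 5 = 1.814
M − M_☉ = 1.814 − 4.83 = -3.016
L/L_☉ = 10^(−0.4 × -3.016) = 16.09

L/L_☉ ≈ 16.1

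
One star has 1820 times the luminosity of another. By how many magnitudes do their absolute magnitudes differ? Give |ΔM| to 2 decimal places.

|ΔM| ≈ 8.15

Pogson: ΔM = −2.5 log₁₀(ratio) = −2.5 log₁₀(1820) = −2.5 × 3.2601 = -8.150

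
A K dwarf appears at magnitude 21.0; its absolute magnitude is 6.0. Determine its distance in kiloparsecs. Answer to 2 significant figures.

μ = m − M = 15.000
m − M = 5 log₁₀ d − 5
log₁₀ d = (m − M)/5 + 1 = 4.0000
d = 10^4.0000 = 10000 pc
= 10.00 kpc

d ≈ 10 kpc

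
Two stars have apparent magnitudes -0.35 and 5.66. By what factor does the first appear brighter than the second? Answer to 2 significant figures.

Δm = -0.35 − (5.66) = -6.01
Flux ratio = 10^(−0.4 Δm) = 10^(−0.4 × -6.01) = 10^2.404 = 253.5

250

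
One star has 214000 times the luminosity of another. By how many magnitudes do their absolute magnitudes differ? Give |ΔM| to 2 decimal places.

Pogson: ΔM = −2.5 log₁₀(ratio) = −2.5 log₁₀(214000) = −2.5 × 5.3304 = -13.326

|ΔM| ≈ 13.33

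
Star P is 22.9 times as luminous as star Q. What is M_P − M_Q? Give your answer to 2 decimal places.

Pogson: ΔM = −2.5 log₁₀(ratio) = −2.5 log₁₀(22.9) = −2.5 × 1.3598 = -3.400
Star P is brighter, so it has the smaller magnitude: the difference is negative.

M_P − M_Q ≈ -3.40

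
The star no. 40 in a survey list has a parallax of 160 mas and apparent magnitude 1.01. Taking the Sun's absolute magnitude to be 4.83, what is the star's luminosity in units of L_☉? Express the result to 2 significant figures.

L/L_☉ ≈ 13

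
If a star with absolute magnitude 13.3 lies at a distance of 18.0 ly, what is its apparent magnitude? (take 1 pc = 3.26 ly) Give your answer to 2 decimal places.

d = 18.0 ly / 3.26 = 5.521 pc
m = M + 5 log₁₀ d − 5 = 13.3 + 5·0.7421 − 5 = 12.010

m ≈ 12.01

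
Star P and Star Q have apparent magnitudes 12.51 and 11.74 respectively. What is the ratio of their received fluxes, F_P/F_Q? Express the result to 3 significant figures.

Magnitude difference = 0.77
Flux ratio = 10^(−0.4 Δm) = 10^(−0.4 × 0.77) = 10^-0.308 = 0.4920

F_P/F_Q ≈ 0.492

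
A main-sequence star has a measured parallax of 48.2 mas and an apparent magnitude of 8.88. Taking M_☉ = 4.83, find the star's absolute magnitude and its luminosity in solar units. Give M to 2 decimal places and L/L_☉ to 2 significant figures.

M ≈ 7.30; L/L_☉ ≈ 0.10

d = 1/p = 1000/48.2 mas = 20.75 pc
M = m − 5 log₁₀ d + 5 = 8.88 − 5·1.3170 + 5 = 7.295
M − M_☉ = 7.295 − 4.83 = 2.465
L/L_☉ = 10^(−0.4 × 2.465) = 0.1033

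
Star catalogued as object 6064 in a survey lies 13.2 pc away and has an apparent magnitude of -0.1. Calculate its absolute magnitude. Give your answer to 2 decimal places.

M ≈ -0.70

5 log₁₀(d/10 pc) = 5 log₁₀(13.20) − 5 = 0.603
M = m − 5 log₁₀(d/10) = -0.1 − 0.603 = -0.703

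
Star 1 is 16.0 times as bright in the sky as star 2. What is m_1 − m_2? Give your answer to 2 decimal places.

m_1 − m_2 ≈ -3.01

Pogson: Δm = −2.5 log₁₀(ratio) = −2.5 log₁₀(16.0) = −2.5 × 1.2041 = -3.010
Star 1 is brighter, so it has the smaller magnitude: the difference is negative.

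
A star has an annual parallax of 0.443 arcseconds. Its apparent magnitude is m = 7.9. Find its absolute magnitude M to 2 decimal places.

M ≈ 11.13

d = 1/p = 1/0.443″ = 2.257 pc
5 log₁₀(d/10 pc) = 5 log₁₀(2.257) − 5 = -3.232
M = m − 5 log₁₀(d/10) = 7.9 + 3.232 = 11.132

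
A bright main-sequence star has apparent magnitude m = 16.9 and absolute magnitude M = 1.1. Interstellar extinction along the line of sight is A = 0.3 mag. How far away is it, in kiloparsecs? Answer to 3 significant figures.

m − M = 5 log₁₀(d/10 pc) + A  ⇒  16.9 − (1.1) − 0.3 = 5 log₁₀(d/10)
15.500 = 5 log₁₀(d/10)
log₁₀ d = (m − M − A)/5 + 1 = 4.1000
d = 10^4.1000 = 12590 pc
= 12.59 kpc

d ≈ 12.6 kpc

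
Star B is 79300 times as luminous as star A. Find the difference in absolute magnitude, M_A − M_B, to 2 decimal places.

M_A − M_B ≈ 12.25

Pogson: ΔM = −2.5 log₁₀(ratio) = −2.5 log₁₀(79300) = −2.5 × 4.8993 = -12.248
Star B is brighter so has the smaller magnitude: M_A − M_B is positive.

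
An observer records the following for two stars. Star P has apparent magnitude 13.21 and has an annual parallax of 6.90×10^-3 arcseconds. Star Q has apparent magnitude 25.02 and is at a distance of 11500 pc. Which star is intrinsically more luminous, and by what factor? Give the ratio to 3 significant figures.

Star P is more luminous, by a factor of 8.41.

Star P: d = 1/p = 1/6.90×10^-3″ = 144.9 pc
Star P: M = m − 5 log₁₀ d + 5 = 13.21 − 5·2.1612 + 5 = 7.404
Star Q: M = m − 5 log₁₀ d + 5 = 25.02 − 5·4.0607 + 5 = 9.717
ΔM = M_P − M_Q = 7.404 − (9.717) = -2.312; smaller M is more luminous → Star P.
L ratio = 10^(0.4 |ΔM|) = 10^0.925 = 8.412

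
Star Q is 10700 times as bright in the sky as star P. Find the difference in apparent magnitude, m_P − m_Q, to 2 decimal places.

Pogson: Δm = −2.5 log₁₀(ratio) = −2.5 log₁₀(10700) = −2.5 × 4.0294 = -10.073
Star Q is brighter so has the smaller magnitude: m_P − m_Q is positive.

m_P − m_Q ≈ 10.07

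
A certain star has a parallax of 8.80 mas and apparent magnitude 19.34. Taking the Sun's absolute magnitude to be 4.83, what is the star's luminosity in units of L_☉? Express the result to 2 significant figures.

L/L_☉ ≈ 2.0×10^-4

d = 1/p = 1000/8.80 mas = 113.6 pc
M = m − 5 log₁₀ d + 5 = 19.34 − 5·2.0555 + 5 = 14.062
M − M_☉ = 14.062 − 4.83 = 9.232
L/L_☉ = 10^(−0.4 × 9.232) = 2.028×10^-4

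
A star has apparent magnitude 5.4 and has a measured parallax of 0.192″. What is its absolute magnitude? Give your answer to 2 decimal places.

M ≈ 6.82

d = 1/p = 1/0.192″ = 5.208 pc
5 log₁₀(d/10 pc) = 5 log₁₀(5.208) − 5 = -1.417
M = m − 5 log₁₀(d/10) = 5.4 + 1.417 = 6.817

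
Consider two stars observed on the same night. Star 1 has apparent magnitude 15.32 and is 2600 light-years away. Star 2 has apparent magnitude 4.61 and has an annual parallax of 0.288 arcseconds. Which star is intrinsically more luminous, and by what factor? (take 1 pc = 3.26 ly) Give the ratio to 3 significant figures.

Star 1: d = 2600 ly / 3.26 = 797.5 pc
Star 1: M = m − 5 log₁₀ d + 5 = 15.32 − 5·2.9018 + 5 = 5.811
Star 2: d = 1/p = 1/0.288″ = 3.472 pc
Star 2: M = m − 5 log₁₀ d + 5 = 4.61 − 5·0.5406 + 5 = 6.907
ΔM = M_1 − M_2 = 5.811 − (6.907) = -1.096; smaller M is more luminous → Star 1.
L ratio = 10^(0.4 |ΔM|) = 10^0.438 = 2.743

Star 1 is more luminous, by a factor of 2.74.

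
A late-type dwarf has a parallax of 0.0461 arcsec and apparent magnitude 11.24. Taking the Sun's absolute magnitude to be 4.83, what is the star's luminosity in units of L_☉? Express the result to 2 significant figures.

L/L_☉ ≈ 0.013

d = 1/p = 1/0.0461″ = 21.69 pc
M = m − 5 log₁₀ d + 5 = 11.24 − 5·1.3363 + 5 = 9.559
M − M_☉ = 9.559 − 4.83 = 4.729
L/L_☉ = 10^(−0.4 × 4.729) = 0.01284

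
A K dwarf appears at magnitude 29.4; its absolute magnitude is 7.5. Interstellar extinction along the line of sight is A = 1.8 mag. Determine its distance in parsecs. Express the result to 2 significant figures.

m − M = 5 log₁₀(d/10 pc) + A  ⇒  29.4 − (7.5) − 1.8 = 5 log₁₀(d/10)
20.100 = 5 log₁₀(d/10)
log₁₀ d = (m − M − A)/5 + 1 = 5.0200
d = 10^5.0200 = 104700 pc

d ≈ 100000 pc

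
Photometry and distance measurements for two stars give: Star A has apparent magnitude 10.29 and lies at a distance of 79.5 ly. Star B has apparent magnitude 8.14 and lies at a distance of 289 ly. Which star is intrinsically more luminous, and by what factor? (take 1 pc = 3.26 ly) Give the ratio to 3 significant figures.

Star B is more luminous, by a factor of 95.7.

Star A: d = 79.5 ly / 3.26 = 24.39 pc
Star A: M = m − 5 log₁₀ d + 5 = 10.29 − 5·1.3871 + 5 = 8.354
Star B: d = 289 ly / 3.26 = 88.65 pc
Star B: M = m − 5 log₁₀ d + 5 = 8.14 − 5·1.9477 + 5 = 3.402
ΔM = M_A − M_B = 8.354 − (3.402) = 4.953; smaller M is more luminous → Star B.
L ratio = 10^(0.4 |ΔM|) = 10^1.981 = 95.73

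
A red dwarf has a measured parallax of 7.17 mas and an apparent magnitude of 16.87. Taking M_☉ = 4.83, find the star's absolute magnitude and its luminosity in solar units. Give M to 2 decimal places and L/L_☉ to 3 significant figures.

d = 1/p = 1000/7.17 mas = 139.5 pc
M = m − 5 log₁₀ d + 5 = 16.87 − 5·2.1445 + 5 = 11.148
M − M_☉ = 11.148 − 4.83 = 6.318
L/L_☉ = 10^(−0.4 × 6.318) = 2.971×10^-3

M ≈ 11.15; L/L_☉ ≈ 2.97×10^-3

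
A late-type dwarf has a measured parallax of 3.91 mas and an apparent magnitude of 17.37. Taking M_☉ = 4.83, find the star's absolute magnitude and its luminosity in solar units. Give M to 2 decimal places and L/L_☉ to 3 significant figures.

d = 1/p = 1000/3.91 mas = 255.8 pc
M = m − 5 log₁₀ d + 5 = 17.37 − 5·2.4078 + 5 = 10.331
M − M_☉ = 10.331 − 4.83 = 5.501
L/L_☉ = 10^(−0.4 × 5.501) = 6.304×10^-3

M ≈ 10.33; L/L_☉ ≈ 6.30×10^-3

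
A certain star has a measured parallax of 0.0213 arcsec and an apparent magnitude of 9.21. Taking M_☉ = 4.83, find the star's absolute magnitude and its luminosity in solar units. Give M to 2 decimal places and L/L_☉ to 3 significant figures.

d = 1/p = 1/0.0213″ = 46.95 pc
M = m − 5 log₁₀ d + 5 = 9.21 − 5·1.6716 + 5 = 5.852
M − M_☉ = 5.852 − 4.83 = 1.022
L/L_☉ = 10^(−0.4 × 1.022) = 0.3902

M ≈ 5.85; L/L_☉ ≈ 0.390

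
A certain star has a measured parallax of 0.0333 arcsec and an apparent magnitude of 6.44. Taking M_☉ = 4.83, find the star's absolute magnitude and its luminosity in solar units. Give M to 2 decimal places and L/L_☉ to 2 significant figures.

M ≈ 4.05; L/L_☉ ≈ 2.0

d = 1/p = 1/0.0333″ = 30.03 pc
M = m − 5 log₁₀ d + 5 = 6.44 − 5·1.4776 + 5 = 4.052
M − M_☉ = 4.052 − 4.83 = -0.778
L/L_☉ = 10^(−0.4 × -0.778) = 2.047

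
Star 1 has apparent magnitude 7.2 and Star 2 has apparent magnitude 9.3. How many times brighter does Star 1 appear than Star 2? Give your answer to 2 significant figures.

6.9

Magnitude difference = -2.1
Flux ratio = 10^(−0.4 Δm) = 10^(−0.4 × -2.1) = 10^0.840 = 6.918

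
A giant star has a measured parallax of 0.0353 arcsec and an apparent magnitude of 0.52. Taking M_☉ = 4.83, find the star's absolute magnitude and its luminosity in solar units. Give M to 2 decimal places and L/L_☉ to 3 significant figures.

M ≈ -1.74; L/L_☉ ≈ 425

d = 1/p = 1/0.0353″ = 28.33 pc
M = m − 5 log₁₀ d + 5 = 0.52 − 5·1.4522 + 5 = -1.741
M − M_☉ = -1.741 − 4.83 = -6.571
L/L_☉ = 10^(−0.4 × -6.571) = 425.1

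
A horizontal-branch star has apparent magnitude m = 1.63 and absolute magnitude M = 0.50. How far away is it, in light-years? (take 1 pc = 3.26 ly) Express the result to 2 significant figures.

d ≈ 55 ly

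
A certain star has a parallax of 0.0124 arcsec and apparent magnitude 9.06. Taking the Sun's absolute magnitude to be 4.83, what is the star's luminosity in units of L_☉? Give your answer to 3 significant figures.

L/L_☉ ≈ 1.32

d = 1/p = 1/0.0124″ = 80.65 pc
M = m − 5 log₁₀ d + 5 = 9.06 − 5·1.9066 + 5 = 4.527
M − M_☉ = 4.527 − 4.83 = -0.303
L/L_☉ = 10^(−0.4 × -0.303) = 1.322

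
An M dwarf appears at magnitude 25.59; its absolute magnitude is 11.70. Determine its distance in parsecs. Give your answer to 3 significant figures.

Distance modulus: m − M = 25.59 − (11.70) = 13.890
m − M = 5 log₁₀ d − 5
log₁₀ d = (m − M)/5 + 1 = 3.7780
d = 10^3.7780 = 5998 pc

d ≈ 6000 pc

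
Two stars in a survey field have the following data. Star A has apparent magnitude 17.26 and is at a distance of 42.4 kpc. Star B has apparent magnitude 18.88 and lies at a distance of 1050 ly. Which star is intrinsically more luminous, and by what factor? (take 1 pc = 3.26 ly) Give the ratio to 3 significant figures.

Star A is more luminous, by a factor of 77100.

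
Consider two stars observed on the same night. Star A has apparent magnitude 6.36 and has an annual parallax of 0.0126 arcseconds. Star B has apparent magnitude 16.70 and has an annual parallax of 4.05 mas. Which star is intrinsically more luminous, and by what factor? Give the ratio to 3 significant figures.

Star A is more luminous, by a factor of 1410.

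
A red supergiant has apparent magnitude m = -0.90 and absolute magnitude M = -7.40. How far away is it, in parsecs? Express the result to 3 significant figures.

d ≈ 200 pc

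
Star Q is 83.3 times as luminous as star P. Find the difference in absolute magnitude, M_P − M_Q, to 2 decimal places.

M_P − M_Q ≈ 4.80

Pogson: ΔM = −2.5 log₁₀(ratio) = −2.5 log₁₀(83.3) = −2.5 × 1.9206 = -4.802
Star Q is brighter so has the smaller magnitude: M_P − M_Q is positive.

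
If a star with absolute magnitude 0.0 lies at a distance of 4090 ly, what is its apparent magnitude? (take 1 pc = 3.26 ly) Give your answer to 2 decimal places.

d = 4090 ly / 3.26 = 1255 pc
m = M + 5 log₁₀ d − 5 = 0.0 + 5·3.0985 − 5 = 10.493

m ≈ 10.49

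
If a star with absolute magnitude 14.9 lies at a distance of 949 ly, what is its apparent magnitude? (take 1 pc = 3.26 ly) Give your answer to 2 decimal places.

d = 949 ly / 3.26 = 291.1 pc
m = M + 5 log₁₀ d − 5 = 14.9 + 5·2.4640 − 5 = 22.220

m ≈ 22.22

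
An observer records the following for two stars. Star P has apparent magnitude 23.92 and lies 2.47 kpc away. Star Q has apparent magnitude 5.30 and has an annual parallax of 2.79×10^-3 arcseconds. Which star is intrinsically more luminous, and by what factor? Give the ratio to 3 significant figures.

Star P: d = 2.47 kpc = 2470 pc
Star P: M = m − 5 log₁₀ d + 5 = 23.92 − 5·3.3927 + 5 = 11.957
Star Q: d = 1/p = 1/2.79×10^-3″ = 358.4 pc
Star Q: M = m − 5 log₁₀ d + 5 = 5.30 − 5·2.5544 + 5 = -2.472
ΔM = M_P − M_Q = 11.957 − (-2.472) = 14.428; smaller M is more luminous → Star Q.
L ratio = 10^(0.4 |ΔM|) = 10^5.771 = 590700

Star Q is more luminous, by a factor of 591000.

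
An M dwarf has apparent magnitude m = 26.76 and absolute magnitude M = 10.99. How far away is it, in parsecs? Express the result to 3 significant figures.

d ≈ 14300 pc

μ = m − M = 15.770
m − M = 5 log₁₀ d − 5
log₁₀ d = (m − M)/5 + 1 = 4.1540
d = 10^4.1540 = 14260 pc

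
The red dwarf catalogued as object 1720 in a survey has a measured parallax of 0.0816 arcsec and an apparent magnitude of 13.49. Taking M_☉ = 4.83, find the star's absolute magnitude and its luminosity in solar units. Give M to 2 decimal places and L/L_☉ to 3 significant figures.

d = 1/p = 1/0.0816″ = 12.25 pc
M = m − 5 log₁₀ d + 5 = 13.49 − 5·1.0883 + 5 = 13.048
M − M_☉ = 13.048 − 4.83 = 8.218
L/L_☉ = 10^(−0.4 × 8.218) = 5.160×10^-4

M ≈ 13.05; L/L_☉ ≈ 5.16×10^-4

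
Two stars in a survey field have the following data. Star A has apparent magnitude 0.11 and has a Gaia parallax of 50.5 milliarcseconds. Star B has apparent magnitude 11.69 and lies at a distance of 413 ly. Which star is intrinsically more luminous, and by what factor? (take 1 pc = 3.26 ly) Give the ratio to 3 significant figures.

Star A is more luminous, by a factor of 1050.

Star A: p = 50.5 mas = 0.0505″ → d = 1/p = 19.80 pc
Star A: M = m − 5 log₁₀ d + 5 = 0.11 − 5·1.2967 + 5 = -1.374
Star B: d = 413 ly / 3.26 = 126.7 pc
Star B: M = m − 5 log₁₀ d + 5 = 11.69 − 5·2.1027 + 5 = 6.176
ΔM = M_A − M_B = -1.374 − (6.176) = -7.550; smaller M is more luminous → Star A.
L ratio = 10^(0.4 |ΔM|) = 10^3.020 = 1047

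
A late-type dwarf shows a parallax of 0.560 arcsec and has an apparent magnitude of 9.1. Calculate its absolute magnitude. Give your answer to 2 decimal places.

M ≈ 12.84

d = 1/p = 1/0.560″ = 1.786 pc
5 log₁₀(d/10 pc) = 5 log₁₀(1.786) − 5 = -3.741
M = m − 5 log₁₀(d/10) = 9.1 + 3.741 = 12.841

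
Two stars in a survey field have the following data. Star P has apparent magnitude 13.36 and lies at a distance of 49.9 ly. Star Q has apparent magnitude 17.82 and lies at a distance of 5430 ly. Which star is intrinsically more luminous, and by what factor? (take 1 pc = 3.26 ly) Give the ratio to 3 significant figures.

Star P: d = 49.9 ly / 3.26 = 15.31 pc
Star P: M = m − 5 log₁₀ d + 5 = 13.36 − 5·1.1849 + 5 = 12.436
Star Q: d = 5430 ly / 3.26 = 1666 pc
Star Q: M = m − 5 log₁₀ d + 5 = 17.82 − 5·3.2216 + 5 = 6.712
ΔM = M_P − M_Q = 12.436 − (6.712) = 5.723; smaller M is more luminous → Star Q.
L ratio = 10^(0.4 |ΔM|) = 10^2.289 = 194.7

Star Q is more luminous, by a factor of 195.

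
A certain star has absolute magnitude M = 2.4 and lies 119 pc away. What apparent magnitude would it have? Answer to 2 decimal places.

m ≈ 7.78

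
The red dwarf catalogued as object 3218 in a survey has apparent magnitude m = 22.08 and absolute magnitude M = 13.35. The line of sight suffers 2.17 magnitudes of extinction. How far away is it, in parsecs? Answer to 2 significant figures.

m − M = 5 log₁₀(d/10 pc) + A  ⇒  22.08 − (13.35) − 2.17 = 5 log₁₀(d/10)
6.560 = 5 log₁₀(d/10)
log₁₀ d = (m − M − A)/5 + 1 = 2.3120
d = 10^2.3120 = 205.1 pc

d ≈ 210 pc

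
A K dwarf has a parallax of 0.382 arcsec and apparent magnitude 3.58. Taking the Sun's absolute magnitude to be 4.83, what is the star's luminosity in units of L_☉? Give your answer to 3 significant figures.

L/L_☉ ≈ 0.217

d = 1/p = 1/0.382″ = 2.618 pc
M = m − 5 log₁₀ d + 5 = 3.58 − 5·0.4179 + 5 = 6.490
M − M_☉ = 6.490 − 4.83 = 1.660
L/L_☉ = 10^(−0.4 × 1.660) = 0.2167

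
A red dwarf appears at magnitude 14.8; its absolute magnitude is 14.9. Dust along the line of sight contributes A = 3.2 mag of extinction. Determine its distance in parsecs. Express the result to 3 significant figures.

m − M = 5 log₁₀(d/10 pc) + A  ⇒  14.8 − (14.9) − 3.2 = 5 log₁₀(d/10)
-3.300 = 5 log₁₀(d/10)
log₁₀ d = (m − M − A)/5 + 1 = 0.3400
d = 10^0.3400 = 2.188 pc

d ≈ 2.19 pc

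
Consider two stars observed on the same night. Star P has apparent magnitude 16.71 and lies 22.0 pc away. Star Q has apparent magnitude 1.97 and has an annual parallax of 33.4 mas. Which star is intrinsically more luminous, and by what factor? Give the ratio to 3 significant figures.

Star P: M = m − 5 log₁₀ d + 5 = 16.71 − 5·1.3424 + 5 = 14.998
Star Q: p = 33.4 mas = 0.0334″ → d = 1/p = 29.94 pc
Star Q: M = m − 5 log₁₀ d + 5 = 1.97 − 5·1.4763 + 5 = -0.411
ΔM = M_P − M_Q = 14.998 − (-0.411) = 15.409; smaller M is more luminous → Star Q.
L ratio = 10^(0.4 |ΔM|) = 10^6.164 = 1.458×10^6

Star Q is more luminous, by a factor of 1.46×10^6.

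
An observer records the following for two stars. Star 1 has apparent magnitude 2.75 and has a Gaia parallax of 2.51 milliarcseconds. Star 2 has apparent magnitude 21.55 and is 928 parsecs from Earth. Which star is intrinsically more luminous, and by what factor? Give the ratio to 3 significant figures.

Star 1 is more luminous, by a factor of 6.10×10^6.

Star 1: p = 2.51 mas = 2.51×10^-3″ → d = 1/p = 398.4 pc
Star 1: M = m − 5 log₁₀ d + 5 = 2.75 − 5·2.6003 + 5 = -5.252
Star 2: M = m − 5 log₁₀ d + 5 = 21.55 − 5·2.9675 + 5 = 11.712
ΔM = M_1 − M_2 = -5.252 − (11.712) = -16.964; smaller M is more luminous → Star 1.
L ratio = 10^(0.4 |ΔM|) = 10^6.786 = 6.103×10^6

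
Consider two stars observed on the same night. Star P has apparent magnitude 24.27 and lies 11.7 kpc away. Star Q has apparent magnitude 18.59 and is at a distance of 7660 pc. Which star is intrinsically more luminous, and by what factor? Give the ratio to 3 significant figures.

Star Q is more luminous, by a factor of 80.2.

Star P: d = 11.7 kpc = 11700 pc
Star P: M = m − 5 log₁₀ d + 5 = 24.27 − 5·4.0682 + 5 = 8.929
Star Q: M = m − 5 log₁₀ d + 5 = 18.59 − 5·3.8842 + 5 = 4.169
ΔM = M_P − M_Q = 8.929 − (4.169) = 4.760; smaller M is more luminous → Star Q.
L ratio = 10^(0.4 |ΔM|) = 10^1.904 = 80.18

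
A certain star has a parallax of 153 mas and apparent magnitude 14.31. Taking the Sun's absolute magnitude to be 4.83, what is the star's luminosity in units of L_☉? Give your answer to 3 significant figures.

L/L_☉ ≈ 6.90×10^-5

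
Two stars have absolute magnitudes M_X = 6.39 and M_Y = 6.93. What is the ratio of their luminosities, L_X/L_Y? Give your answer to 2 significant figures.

ΔM = M_X − M_Y = -0.54
L_X/L_Y = 10^(−0.4 ΔM) = 10^0.216 = 1.644

L_X/L_Y ≈ 1.6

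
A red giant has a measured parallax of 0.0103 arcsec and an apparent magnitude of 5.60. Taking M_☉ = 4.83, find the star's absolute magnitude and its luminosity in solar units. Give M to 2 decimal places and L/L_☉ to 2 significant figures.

M ≈ 0.66; L/L_☉ ≈ 46

d = 1/p = 1/0.0103″ = 97.09 pc
M = m − 5 log₁₀ d + 5 = 5.60 − 5·1.9872 + 5 = 0.664
M − M_☉ = 0.664 − 4.83 = -4.166
L/L_☉ = 10^(−0.4 × -4.166) = 46.38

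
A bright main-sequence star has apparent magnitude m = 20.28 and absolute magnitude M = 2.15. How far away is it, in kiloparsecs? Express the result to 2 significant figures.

μ = m − M = 18.130
m − M = 5 log₁₀ d − 5
log₁₀ d = (m − M)/5 + 1 = 4.6260
d = 10^4.6260 = 42270 pc
= 42.27 kpc

d ≈ 42 kpc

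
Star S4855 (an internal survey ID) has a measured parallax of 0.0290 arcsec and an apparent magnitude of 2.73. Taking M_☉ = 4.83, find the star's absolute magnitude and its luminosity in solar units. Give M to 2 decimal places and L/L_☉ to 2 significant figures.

M ≈ 0.04; L/L_☉ ≈ 82

d = 1/p = 1/0.0290″ = 34.48 pc
M = m − 5 log₁₀ d + 5 = 2.73 − 5·1.5376 + 5 = 0.042
M − M_☉ = 0.042 − 4.83 = -4.788
L/L_☉ = 10^(−0.4 × -4.788) = 82.26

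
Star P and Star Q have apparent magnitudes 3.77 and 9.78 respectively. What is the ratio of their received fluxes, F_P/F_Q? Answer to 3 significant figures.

F_P/F_Q ≈ 254

Δm = 3.77 − (9.78) = -6.01
Flux ratio = 10^(−0.4 Δm) = 10^(−0.4 × -6.01) = 10^2.404 = 253.5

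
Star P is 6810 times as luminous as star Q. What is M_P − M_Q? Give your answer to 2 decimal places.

Pogson: ΔM = −2.5 log₁₀(ratio) = −2.5 log₁₀(6810) = −2.5 × 3.8331 = -9.583
Star P is brighter, so it has the smaller magnitude: the difference is negative.

M_P − M_Q ≈ -9.58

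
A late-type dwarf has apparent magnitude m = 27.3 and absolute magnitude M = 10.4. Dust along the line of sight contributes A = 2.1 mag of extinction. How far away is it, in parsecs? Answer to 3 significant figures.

m − M = 5 log₁₀(d/10 pc) + A  ⇒  27.3 − (10.4) − 2.1 = 5 log₁₀(d/10)
14.800 = 5 log₁₀(d/10)
log₁₀ d = (m − M − A)/5 + 1 = 3.9600
d = 10^3.9600 = 9120 pc

d ≈ 9120 pc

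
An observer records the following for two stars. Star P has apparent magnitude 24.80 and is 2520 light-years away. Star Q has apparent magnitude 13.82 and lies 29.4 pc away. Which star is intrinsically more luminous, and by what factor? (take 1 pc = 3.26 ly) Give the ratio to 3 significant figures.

Star P: d = 2520 ly / 3.26 = 773.0 pc
Star P: M = m − 5 log₁₀ d + 5 = 24.80 − 5·2.8882 + 5 = 15.359
Star Q: M = m − 5 log₁₀ d + 5 = 13.82 − 5·1.4683 + 5 = 11.478
ΔM = M_P − M_Q = 15.359 − (11.478) = 3.881; smaller M is more luminous → Star Q.
L ratio = 10^(0.4 |ΔM|) = 10^1.552 = 35.67

Star Q is more luminous, by a factor of 35.7.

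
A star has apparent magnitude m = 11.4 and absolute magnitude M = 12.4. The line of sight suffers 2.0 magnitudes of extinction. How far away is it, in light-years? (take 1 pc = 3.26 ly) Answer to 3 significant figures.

d ≈ 8.19 ly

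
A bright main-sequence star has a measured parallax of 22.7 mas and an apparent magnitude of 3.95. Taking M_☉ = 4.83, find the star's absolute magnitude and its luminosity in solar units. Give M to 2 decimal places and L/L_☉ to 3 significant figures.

d = 1/p = 1000/22.7 mas = 44.05 pc
M = m − 5 log₁₀ d + 5 = 3.95 − 5·1.6440 + 5 = 0.730
M − M_☉ = 0.730 − 4.83 = -4.100
L/L_☉ = 10^(−0.4 × -4.100) = 43.65

M ≈ 0.73; L/L_☉ ≈ 43.6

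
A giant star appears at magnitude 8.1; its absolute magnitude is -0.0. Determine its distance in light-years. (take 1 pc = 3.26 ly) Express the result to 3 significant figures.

μ = m − M = 8.100
m − M = 5 log₁₀ d − 5
log₁₀ d = (m − M)/5 + 1 = 2.6200
d = 10^2.6200 = 416.9 pc
= 1359 ly

d ≈ 1360 ly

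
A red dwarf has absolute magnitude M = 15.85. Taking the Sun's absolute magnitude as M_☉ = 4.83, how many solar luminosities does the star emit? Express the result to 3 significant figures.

M − M_☉ = 15.85 − 4.83 = 11.020
L/L_☉ = 10^(−0.4 (M − M_☉)) = 10^-4.408 = 3.908×10^-5

L/L_☉ ≈ 3.91×10^-5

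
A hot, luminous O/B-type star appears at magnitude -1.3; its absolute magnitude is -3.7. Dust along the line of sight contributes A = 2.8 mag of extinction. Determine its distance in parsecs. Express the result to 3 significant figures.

d ≈ 8.32 pc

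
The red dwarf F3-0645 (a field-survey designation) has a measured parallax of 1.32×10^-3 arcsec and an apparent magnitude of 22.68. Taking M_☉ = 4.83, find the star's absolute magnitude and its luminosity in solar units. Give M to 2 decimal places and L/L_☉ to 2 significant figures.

d = 1/p = 1/1.32×10^-3″ = 757.6 pc
M = m − 5 log₁₀ d + 5 = 22.68 − 5·2.8794 + 5 = 13.283
M − M_☉ = 13.283 − 4.83 = 8.453
L/L_☉ = 10^(−0.4 × 8.453) = 4.158×10^-4

M ≈ 13.28; L/L_☉ ≈ 4.2×10^-4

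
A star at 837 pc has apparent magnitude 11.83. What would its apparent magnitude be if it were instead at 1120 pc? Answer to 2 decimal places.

Flux ∝ 1/d², so Δm = 5 log₁₀(d₂/d₁) = 5 log₁₀(1120/837) = 0.632
m₂ = m₁ + Δm = 11.83 + (0.632) = 12.462

m ≈ 12.46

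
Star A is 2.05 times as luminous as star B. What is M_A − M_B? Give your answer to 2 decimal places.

M_A − M_B ≈ -0.78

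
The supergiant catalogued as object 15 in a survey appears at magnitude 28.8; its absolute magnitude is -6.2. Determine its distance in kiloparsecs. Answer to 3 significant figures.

d ≈ 100000 kpc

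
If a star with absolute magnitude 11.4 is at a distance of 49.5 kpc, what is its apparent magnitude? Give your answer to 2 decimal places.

d = 49.5 kpc = 49500 pc
m = M + 5 log₁₀ d − 5 = 11.4 + 5·4.6946 − 5 = 29.873

m ≈ 29.87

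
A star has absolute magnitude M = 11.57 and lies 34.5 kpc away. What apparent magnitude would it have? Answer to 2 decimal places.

d = 34.5 kpc = 34500 pc
m = M + 5 log₁₀ d − 5 = 11.57 + 5·4.5378 − 5 = 29.259

m ≈ 29.26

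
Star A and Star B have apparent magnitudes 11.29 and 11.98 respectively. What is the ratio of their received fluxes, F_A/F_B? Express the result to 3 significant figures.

F_A/F_B ≈ 1.89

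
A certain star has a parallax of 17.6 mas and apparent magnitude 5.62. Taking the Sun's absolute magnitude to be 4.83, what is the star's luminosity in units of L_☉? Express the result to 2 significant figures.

L/L_☉ ≈ 16

d = 1/p = 1000/17.6 mas = 56.82 pc
M = m − 5 log₁₀ d + 5 = 5.62 − 5·1.7545 + 5 = 1.848
M − M_☉ = 1.848 − 4.83 = -2.982
L/L_☉ = 10^(−0.4 × -2.982) = 15.59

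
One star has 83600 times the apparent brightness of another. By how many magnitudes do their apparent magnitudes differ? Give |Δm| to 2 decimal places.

|Δm| ≈ 12.31

Pogson: Δm = −2.5 log₁₀(ratio) = −2.5 log₁₀(83600) = −2.5 × 4.9222 = -12.306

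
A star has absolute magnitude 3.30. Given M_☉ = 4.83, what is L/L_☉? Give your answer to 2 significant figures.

L/L_☉ ≈ 4.1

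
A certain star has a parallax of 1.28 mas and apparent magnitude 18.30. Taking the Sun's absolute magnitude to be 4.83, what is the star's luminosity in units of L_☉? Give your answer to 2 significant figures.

L/L_☉ ≈ 0.025

d = 1/p = 1000/1.28 mas = 781.2 pc
M = m − 5 log₁₀ d + 5 = 18.30 − 5·2.8928 + 5 = 8.836
M − M_☉ = 8.836 − 4.83 = 4.006
L/L_☉ = 10^(−0.4 × 4.006) = 0.02498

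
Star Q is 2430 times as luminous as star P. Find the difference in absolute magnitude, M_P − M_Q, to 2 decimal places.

M_P − M_Q ≈ 8.46

Pogson: ΔM = −2.5 log₁₀(ratio) = −2.5 log₁₀(2430) = −2.5 × 3.3856 = -8.464
Star Q is brighter so has the smaller magnitude: M_P − M_Q is positive.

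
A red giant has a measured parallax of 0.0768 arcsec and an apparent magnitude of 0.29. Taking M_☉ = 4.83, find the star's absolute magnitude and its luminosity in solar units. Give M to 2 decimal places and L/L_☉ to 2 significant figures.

M ≈ -0.28; L/L_☉ ≈ 110

d = 1/p = 1/0.0768″ = 13.02 pc
M = m − 5 log₁₀ d + 5 = 0.29 − 5·1.1146 + 5 = -0.283
M − M_☉ = -0.283 − 4.83 = -5.113
L/L_☉ = 10^(−0.4 × -5.113) = 111.0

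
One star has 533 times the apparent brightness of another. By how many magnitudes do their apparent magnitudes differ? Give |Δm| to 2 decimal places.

Pogson: Δm = −2.5 log₁₀(ratio) = −2.5 log₁₀(533) = −2.5 × 2.7267 = -6.817

|Δm| ≈ 6.82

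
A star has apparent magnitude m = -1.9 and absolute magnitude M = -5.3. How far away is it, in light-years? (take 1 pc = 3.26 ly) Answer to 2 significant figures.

d ≈ 160 ly

μ = m − M = 3.400
m − M = 5 log₁₀ d − 5
log₁₀ d = (m − M)/5 + 1 = 1.6800
d = 10^1.6800 = 47.86 pc
= 156.0 ly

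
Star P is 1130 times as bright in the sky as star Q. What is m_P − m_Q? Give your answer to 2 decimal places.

m_P − m_Q ≈ -7.63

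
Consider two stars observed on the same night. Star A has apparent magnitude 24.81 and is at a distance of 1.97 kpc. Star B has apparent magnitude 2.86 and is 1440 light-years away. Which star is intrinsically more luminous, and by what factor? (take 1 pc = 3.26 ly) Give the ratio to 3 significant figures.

Star B is more luminous, by a factor of 3.03×10^7.

Star A: d = 1.97 kpc = 1970 pc
Star A: M = m − 5 log₁₀ d + 5 = 24.81 − 5·3.2945 + 5 = 13.338
Star B: d = 1440 ly / 3.26 = 441.7 pc
Star B: M = m − 5 log₁₀ d + 5 = 2.86 − 5·2.6451 + 5 = -5.366
ΔM = M_A − M_B = 13.338 − (-5.366) = 18.703; smaller M is more luminous → Star B.
L ratio = 10^(0.4 |ΔM|) = 10^7.481 = 3.029×10^7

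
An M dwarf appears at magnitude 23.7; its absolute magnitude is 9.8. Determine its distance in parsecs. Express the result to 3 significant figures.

Distance modulus: m − M = 23.7 − (9.8) = 13.900
m − M = 5 log₁₀ d − 5
log₁₀ d = (m − M)/5 + 1 = 3.7800
d = 10^3.7800 = 6026 pc

d ≈ 6030 pc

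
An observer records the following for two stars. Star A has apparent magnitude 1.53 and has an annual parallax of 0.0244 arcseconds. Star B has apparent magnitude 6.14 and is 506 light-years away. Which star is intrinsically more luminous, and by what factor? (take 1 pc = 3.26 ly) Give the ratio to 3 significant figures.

Star A: d = 1/p = 1/0.0244″ = 40.98 pc
Star A: M = m − 5 log₁₀ d + 5 = 1.53 − 5·1.6126 + 5 = -1.533
Star B: d = 506 ly / 3.26 = 155.2 pc
Star B: M = m − 5 log₁₀ d + 5 = 6.14 − 5·2.1909 + 5 = 0.185
ΔM = M_A − M_B = -1.533 − (0.185) = -1.718; smaller M is more luminous → Star A.
L ratio = 10^(0.4 |ΔM|) = 10^0.687 = 4.868

Star A is more luminous, by a factor of 4.87.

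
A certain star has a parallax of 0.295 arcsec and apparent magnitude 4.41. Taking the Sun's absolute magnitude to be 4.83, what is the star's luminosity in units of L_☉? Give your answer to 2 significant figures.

d = 1/p = 1/0.295″ = 3.390 pc
M = m − 5 log₁₀ d + 5 = 4.41 − 5·0.5302 + 5 = 6.759
M − M_☉ = 6.759 − 4.83 = 1.929
L/L_☉ = 10^(−0.4 × 1.929) = 0.1692

L/L_☉ ≈ 0.17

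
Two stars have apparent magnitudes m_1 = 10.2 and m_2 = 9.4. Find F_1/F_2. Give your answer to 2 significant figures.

F_1/F_2 ≈ 0.48

Magnitude difference = 0.8
Flux ratio = 10^(−0.4 Δm) = 10^(−0.4 × 0.8) = 10^-0.320 = 0.4786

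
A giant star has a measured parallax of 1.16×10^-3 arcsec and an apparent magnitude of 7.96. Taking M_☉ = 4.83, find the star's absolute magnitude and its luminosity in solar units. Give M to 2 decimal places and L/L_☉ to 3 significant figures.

M ≈ -1.72; L/L_☉ ≈ 416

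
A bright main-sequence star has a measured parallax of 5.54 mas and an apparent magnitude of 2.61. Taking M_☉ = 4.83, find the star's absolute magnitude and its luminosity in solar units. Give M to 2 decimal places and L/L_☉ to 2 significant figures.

d = 1/p = 1000/5.54 mas = 180.5 pc
M = m − 5 log₁₀ d + 5 = 2.61 − 5·2.2565 + 5 = -3.672
M − M_☉ = -3.672 − 4.83 = -8.502
L/L_☉ = 10^(−0.4 × -8.502) = 2518

M ≈ -3.67; L/L_☉ ≈ 2500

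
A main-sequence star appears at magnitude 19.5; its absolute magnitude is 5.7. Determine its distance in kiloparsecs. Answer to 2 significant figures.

d ≈ 5.8 kpc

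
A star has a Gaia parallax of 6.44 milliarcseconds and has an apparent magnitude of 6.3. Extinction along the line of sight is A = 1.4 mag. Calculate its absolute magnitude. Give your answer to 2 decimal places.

M ≈ -1.06

p = 6.44 mas = 6.44×10^-3″ → d = 1/p = 155.3 pc
5 log₁₀(d/10 pc) = 5 log₁₀(155.3) − 5 = 5.956
M = m − 5 log₁₀(d/10) − A = 6.3 − 5.956 − 1.4 = -1.056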